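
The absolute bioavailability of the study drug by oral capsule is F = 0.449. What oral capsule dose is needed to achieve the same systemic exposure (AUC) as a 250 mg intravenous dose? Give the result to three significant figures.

For equal systemic exposure: F × D_ev = D_iv
D_ev = D_iv / F = 250 / 0.449 = 556.793 mg

D_oral = 557 mg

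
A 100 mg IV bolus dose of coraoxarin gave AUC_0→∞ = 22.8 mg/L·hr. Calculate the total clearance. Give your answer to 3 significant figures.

CL = Dose_iv / AUC_0→∞
   = 100 / 22.8 = 4.38596 L/hr

CL = 4.39 L/hr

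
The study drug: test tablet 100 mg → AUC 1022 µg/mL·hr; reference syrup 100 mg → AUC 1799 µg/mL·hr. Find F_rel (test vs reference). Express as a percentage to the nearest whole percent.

F_rel = (AUC_test/D_test) / (AUC_ref/D_ref)
      = (1022/100) / (1799/100)
      = 10.22 / 17.99 = 0.5681 = 56.81%

F_rel = 57%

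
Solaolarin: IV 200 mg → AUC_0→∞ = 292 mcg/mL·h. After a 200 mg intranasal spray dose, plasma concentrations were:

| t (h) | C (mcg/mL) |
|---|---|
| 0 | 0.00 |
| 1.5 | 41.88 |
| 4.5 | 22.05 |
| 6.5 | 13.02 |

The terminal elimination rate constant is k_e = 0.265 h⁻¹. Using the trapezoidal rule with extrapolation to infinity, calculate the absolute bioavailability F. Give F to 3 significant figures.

F = 0.724

Trapezoidal AUC_0→6.5 (intranasal spray):
  [0→1.5]: (0.00+41.88)/2 × 1.5 = 31.41
  [1.5→4.5]: (41.88+22.05)/2 × 3 = 95.895
  [4.5→6.5]: (22.05+13.02)/2 × 2 = 35.07
  Sum = 162.375 mcg/mL·h
Tail: C_last/k_e = 13.02/0.265 = 49.132
AUC_0→∞ (intranasal spray) = 162.375 + 49.132 = 211.507 mcg/mL·h
F = (AUC_ev/D_ev)/(AUC_iv/D_iv) = (211.507/200)/(292/200) = 1.057535/1.46 = 0.7243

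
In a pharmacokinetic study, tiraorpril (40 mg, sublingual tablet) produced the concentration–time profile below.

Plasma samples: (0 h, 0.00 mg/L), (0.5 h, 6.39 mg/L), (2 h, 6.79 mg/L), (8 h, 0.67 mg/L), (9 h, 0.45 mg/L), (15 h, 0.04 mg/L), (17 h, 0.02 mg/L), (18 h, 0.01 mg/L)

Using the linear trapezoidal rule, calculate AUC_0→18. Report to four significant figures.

AUC = 35.97 mg/L·h

Trapezoidal AUC_0→18:
  [0→0.5]: (0.00+6.39)/2 × 0.5 = 1.5975
  [0.5→2]: (6.39+6.79)/2 × 1.5 = 9.885
  [2→8]: (6.79+0.67)/2 × 6 = 22.38
  [8→9]: (0.67+0.45)/2 × 1 = 0.56
  [9→15]: (0.45+0.04)/2 × 6 = 1.47
  [15→17]: (0.04+0.02)/2 × 2 = 0.06
  [17→18]: (0.02+0.01)/2 × 1 = 0.015
  Sum = 35.9675 mg/L·h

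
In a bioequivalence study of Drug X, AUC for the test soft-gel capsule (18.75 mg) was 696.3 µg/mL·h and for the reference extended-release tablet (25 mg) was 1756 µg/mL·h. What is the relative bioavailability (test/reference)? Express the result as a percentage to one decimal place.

F_rel = 52.9%

F_rel = (AUC_test/D_test) / (AUC_ref/D_ref)
      = (696.3/18.75) / (1756/25)
      = 37.136 / 70.24 = 0.5287 = 52.87%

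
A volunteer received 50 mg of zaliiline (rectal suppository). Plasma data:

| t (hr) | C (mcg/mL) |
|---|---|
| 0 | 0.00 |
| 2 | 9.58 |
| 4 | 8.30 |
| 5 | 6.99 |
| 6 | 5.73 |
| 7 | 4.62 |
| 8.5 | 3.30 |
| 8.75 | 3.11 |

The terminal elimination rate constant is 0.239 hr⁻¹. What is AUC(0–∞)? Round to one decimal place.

AUC = 66.4 mcg/mL·hr

Trapezoidal AUC_0→8.75:
  [0→2]: (0.00+9.58)/2 × 2 = 9.58
  [2→4]: (9.58+8.30)/2 × 2 = 17.88
  [4→5]: (8.30+6.99)/2 × 1 = 7.645
  [5→6]: (6.99+5.73)/2 × 1 = 6.36
  [6→7]: (5.73+4.62)/2 × 1 = 5.175
  [7→8.5]: (4.62+3.30)/2 × 1.5 = 5.94
  [8.5→8.75]: (3.30+3.11)/2 × 0.25 = 0.80125
  Sum = 53.38125 mcg/mL·hr
Extrapolated tail: C_last / k_e = 3.11 / 0.239 = 13.013
AUC_0→∞ = 53.38125 + 13.013 = 66.39425 mcg/mL·hr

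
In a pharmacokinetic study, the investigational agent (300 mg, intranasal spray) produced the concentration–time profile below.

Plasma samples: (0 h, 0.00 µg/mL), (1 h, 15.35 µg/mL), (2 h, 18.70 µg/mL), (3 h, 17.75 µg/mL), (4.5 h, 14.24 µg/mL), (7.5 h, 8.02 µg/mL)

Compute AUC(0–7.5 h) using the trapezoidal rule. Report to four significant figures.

AUC = 100.3 µg/mL·h

Trapezoidal AUC_0→7.5:
  [0→1]: (0.00+15.35)/2 × 1 = 7.675
  [1→2]: (15.35+18.70)/2 × 1 = 17.025
  [2→3]: (18.70+17.75)/2 × 1 = 18.225
  [3→4.5]: (17.75+14.24)/2 × 1.5 = 23.9925
  [4.5→7.5]: (14.24+8.02)/2 × 3 = 33.39
  Sum = 100.3075 µg/mL·h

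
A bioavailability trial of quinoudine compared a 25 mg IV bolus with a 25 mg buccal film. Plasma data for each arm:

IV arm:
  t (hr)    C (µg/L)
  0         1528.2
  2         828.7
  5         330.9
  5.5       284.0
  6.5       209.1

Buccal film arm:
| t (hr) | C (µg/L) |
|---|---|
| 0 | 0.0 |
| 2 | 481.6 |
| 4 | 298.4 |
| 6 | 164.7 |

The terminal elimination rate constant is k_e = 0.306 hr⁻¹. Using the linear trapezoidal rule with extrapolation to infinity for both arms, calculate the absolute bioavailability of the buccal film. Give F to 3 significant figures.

F = 0.437

Trapezoidal AUC_0→6.5 (IV):
  [0→2]: (1528.2+828.7)/2 × 2 = 2356.9
  [2→5]: (828.7+330.9)/2 × 3 = 1739.4
  [5→5.5]: (330.9+284.0)/2 × 0.5 = 153.725
  [5.5→6.5]: (284.0+209.1)/2 × 1 = 246.55
  Sum = 4496.575 µg/L·hr
IV tail: 209.1/0.306 = 683.333; AUC_iv,0→∞ = 4496.575 + 683.333 = 5179.908 µg/L·hr
Trapezoidal AUC_0→6 (buccal film):
  [0→2]: (0.0+481.6)/2 × 2 = 481.6
  [2→4]: (481.6+298.4)/2 × 2 = 780.0
  [4→6]: (298.4+164.7)/2 × 2 = 463.1
  Sum = 1724.7 µg/L·hr
buccal film tail: 164.7/0.306 = 538.235; AUC_ev,0→∞ = 1724.7 + 538.235 = 2262.935 µg/L·hr
F = (AUC_ev/D_ev)/(AUC_iv/D_iv) = (2262.935/25)/(5179.908/25) = 90.5174/207.19632 = 0.4369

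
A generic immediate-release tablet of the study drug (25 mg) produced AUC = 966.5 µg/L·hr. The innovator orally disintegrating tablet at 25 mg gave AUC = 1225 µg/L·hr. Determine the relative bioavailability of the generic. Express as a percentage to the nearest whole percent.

F_rel = (AUC_test/D_test) / (AUC_ref/D_ref)
      = (966.5/25) / (1225/25)
      = 38.66 / 49 = 0.7890 = 78.90%

F_rel = 79%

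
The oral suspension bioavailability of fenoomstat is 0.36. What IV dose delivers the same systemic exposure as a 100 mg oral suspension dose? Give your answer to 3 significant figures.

D_iv = 36.0 mg

Systemic exposure from an extravascular dose = F × D_ev, so the equivalent IV dose is F × D_ev.
D_iv = F × D_ev = 0.36 × 100 = 36 mg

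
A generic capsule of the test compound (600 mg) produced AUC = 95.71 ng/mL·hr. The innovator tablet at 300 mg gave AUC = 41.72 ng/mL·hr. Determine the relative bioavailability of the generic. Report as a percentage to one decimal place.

F_rel = 114.7%

F_rel = (AUC_test/D_test) / (AUC_ref/D_ref)
      = (95.71/600) / (41.72/300)
      = 0.159517 / 0.139067 = 1.1471 = 114.71%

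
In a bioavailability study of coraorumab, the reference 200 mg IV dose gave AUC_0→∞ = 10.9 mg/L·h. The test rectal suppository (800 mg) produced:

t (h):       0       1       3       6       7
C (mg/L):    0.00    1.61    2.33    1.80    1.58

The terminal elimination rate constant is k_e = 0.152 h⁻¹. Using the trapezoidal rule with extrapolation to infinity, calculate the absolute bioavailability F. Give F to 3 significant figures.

Trapezoidal AUC_0→7 (rectal suppository):
  [0→1]: (0.00+1.61)/2 × 1 = 0.805
  [1→3]: (1.61+2.33)/2 × 2 = 3.94
  [3→6]: (2.33+1.80)/2 × 3 = 6.195
  [6→7]: (1.80+1.58)/2 × 1 = 1.69
  Sum = 12.63 mg/L·h
Tail: C_last/k_e = 1.58/0.152 = 10.395
AUC_0→∞ (rectal suppository) = 12.63 + 10.395 = 23.025 mg/L·h
F = (AUC_ev/D_ev)/(AUC_iv/D_iv) = (23.025/800)/(10.9/200) = 0.02878125/0.0545 = 0.5281

F = 0.528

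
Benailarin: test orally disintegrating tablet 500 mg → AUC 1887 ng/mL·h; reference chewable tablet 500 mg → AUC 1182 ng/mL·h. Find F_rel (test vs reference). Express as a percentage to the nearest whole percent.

F_rel = (AUC_test/D_test) / (AUC_ref/D_ref)
      = (1887/500) / (1182/500)
      = 3.774 / 2.364 = 1.5964 = 159.64%

F_rel = 160%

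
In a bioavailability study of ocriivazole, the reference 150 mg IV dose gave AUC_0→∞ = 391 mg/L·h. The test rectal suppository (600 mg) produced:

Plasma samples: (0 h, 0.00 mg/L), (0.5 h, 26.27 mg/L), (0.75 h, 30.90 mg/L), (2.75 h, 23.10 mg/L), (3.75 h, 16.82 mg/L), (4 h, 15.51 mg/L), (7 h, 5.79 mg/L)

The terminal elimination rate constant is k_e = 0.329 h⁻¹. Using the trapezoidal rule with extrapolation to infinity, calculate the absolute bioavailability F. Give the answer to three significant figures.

Trapezoidal AUC_0→7 (rectal suppository):
  [0→0.5]: (0.00+26.27)/2 × 0.5 = 6.5675
  [0.5→0.75]: (26.27+30.90)/2 × 0.25 = 7.14625
  [0.75→2.75]: (30.90+23.10)/2 × 2 = 54.0
  [2.75→3.75]: (23.10+16.82)/2 × 1 = 19.96
  [3.75→4]: (16.82+15.51)/2 × 0.25 = 4.04125
  [4→7]: (15.51+5.79)/2 × 3 = 31.95
  Sum = 123.665 mg/L·h
Tail: C_last/k_e = 5.79/0.329 = 17.599
AUC_0→∞ (rectal suppository) = 123.665 + 17.599 = 141.264 mg/L·h
F = (AUC_ev/D_ev)/(AUC_iv/D_iv) = (141.264/600)/(391/150) = 0.23544/2.60667 = 0.0903

F = 0.0903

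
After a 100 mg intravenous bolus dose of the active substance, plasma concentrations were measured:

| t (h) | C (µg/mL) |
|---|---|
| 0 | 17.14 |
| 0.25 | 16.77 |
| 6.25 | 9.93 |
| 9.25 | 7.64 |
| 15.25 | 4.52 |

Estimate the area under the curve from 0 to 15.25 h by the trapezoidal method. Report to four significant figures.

AUC = 147.2 µg/mL·h

Trapezoidal AUC_0→15.25:
  [0→0.25]: (17.14+16.77)/2 × 0.25 = 4.23875
  [0.25→6.25]: (16.77+9.93)/2 × 6 = 80.1
  [6.25→9.25]: (9.93+7.64)/2 × 3 = 26.355
  [9.25→15.25]: (7.64+4.52)/2 × 6 = 36.48
  Sum = 147.17375 µg/mL·h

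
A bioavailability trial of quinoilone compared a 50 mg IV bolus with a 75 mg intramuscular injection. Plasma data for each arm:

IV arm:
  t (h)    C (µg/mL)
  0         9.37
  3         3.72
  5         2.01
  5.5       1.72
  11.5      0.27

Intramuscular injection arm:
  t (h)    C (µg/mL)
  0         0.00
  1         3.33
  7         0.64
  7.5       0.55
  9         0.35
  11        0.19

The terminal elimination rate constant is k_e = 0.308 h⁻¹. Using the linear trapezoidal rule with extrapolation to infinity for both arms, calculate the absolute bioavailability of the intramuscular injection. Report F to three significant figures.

Trapezoidal AUC_0→11.5 (IV):
  [0→3]: (9.37+3.72)/2 × 3 = 19.635
  [3→5]: (3.72+2.01)/2 × 2 = 5.73
  [5→5.5]: (2.01+1.72)/2 × 0.5 = 0.9325
  [5.5→11.5]: (1.72+0.27)/2 × 6 = 5.97
  Sum = 32.2675 µg/mL·h
IV tail: 0.27/0.308 = 0.877; AUC_iv,0→∞ = 32.2675 + 0.877 = 33.1445 µg/mL·h
Trapezoidal AUC_0→11 (intramuscular injection):
  [0→1]: (0.00+3.33)/2 × 1 = 1.665
  [1→7]: (3.33+0.64)/2 × 6 = 11.91
  [7→7.5]: (0.64+0.55)/2 × 0.5 = 0.2975
  [7.5→9]: (0.55+0.35)/2 × 1.5 = 0.675
  [9→11]: (0.35+0.19)/2 × 2 = 0.54
  Sum = 15.0875 µg/mL·h
intramuscular injection tail: 0.19/0.308 = 0.617; AUC_ev,0→∞ = 15.0875 + 0.617 = 15.7045 µg/mL·h
F = (AUC_ev/D_ev)/(AUC_iv/D_iv) = (15.7045/75)/(33.1445/50) = 0.209393/0.66289 = 0.3159

F = 0.316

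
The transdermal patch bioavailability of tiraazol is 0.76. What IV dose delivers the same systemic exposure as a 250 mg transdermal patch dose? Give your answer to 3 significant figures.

D_iv = 190 mg

Systemic exposure from an extravascular dose = F × D_ev, so the equivalent IV dose is F × D_ev.
D_iv = F × D_ev = 0.76 × 250 = 190 mg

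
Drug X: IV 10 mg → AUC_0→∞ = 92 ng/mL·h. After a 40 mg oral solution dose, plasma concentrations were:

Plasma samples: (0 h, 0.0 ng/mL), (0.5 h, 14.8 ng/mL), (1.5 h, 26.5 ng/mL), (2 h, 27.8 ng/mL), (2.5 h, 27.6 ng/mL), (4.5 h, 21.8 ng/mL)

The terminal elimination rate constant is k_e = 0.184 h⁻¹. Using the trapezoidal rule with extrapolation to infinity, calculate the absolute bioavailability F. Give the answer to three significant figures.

F = 0.597

Trapezoidal AUC_0→4.5 (oral solution):
  [0→0.5]: (0.0+14.8)/2 × 0.5 = 3.7
  [0.5→1.5]: (14.8+26.5)/2 × 1 = 20.65
  [1.5→2]: (26.5+27.8)/2 × 0.5 = 13.575
  [2→2.5]: (27.8+27.6)/2 × 0.5 = 13.85
  [2.5→4.5]: (27.6+21.8)/2 × 2 = 49.4
  Sum = 101.175 ng/mL·h
Tail: C_last/k_e = 21.8/0.184 = 118.478
AUC_0→∞ (oral solution) = 101.175 + 118.478 = 219.653 ng/mL·h
F = (AUC_ev/D_ev)/(AUC_iv/D_iv) = (219.653/40)/(92/10) = 5.491325/9.2 = 0.5969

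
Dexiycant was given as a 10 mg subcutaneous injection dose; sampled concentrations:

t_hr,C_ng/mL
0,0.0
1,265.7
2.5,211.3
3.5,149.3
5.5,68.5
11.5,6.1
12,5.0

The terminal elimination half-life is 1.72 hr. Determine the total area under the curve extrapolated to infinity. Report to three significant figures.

Trapezoidal AUC_0→12:
  [0→1]: (0.0+265.7)/2 × 1 = 132.85
  [1→2.5]: (265.7+211.3)/2 × 1.5 = 357.75
  [2.5→3.5]: (211.3+149.3)/2 × 1 = 180.3
  [3.5→5.5]: (149.3+68.5)/2 × 2 = 217.8
  [5.5→11.5]: (68.5+6.1)/2 × 6 = 223.8
  [11.5→12]: (6.1+5.0)/2 × 0.5 = 2.775
  Sum = 1115.275 ng/mL·hr
k_e = ln2 / t½ = 0.693147 / 1.72 = 0.4030 hr^-1
Extrapolated tail: C_last / k_e = 5.0 / 0.403 = 12.407
AUC_0→∞ = 1115.275 + 12.407 = 1127.682 ng/mL·hr

AUC = 1130 ng/mL·hr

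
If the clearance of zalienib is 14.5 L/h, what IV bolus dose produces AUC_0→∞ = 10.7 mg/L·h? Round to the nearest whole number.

Dose_iv = CL × AUC_0→∞
     = 14.5 × 10.7 = 155.15 mg

Dose = 155 mg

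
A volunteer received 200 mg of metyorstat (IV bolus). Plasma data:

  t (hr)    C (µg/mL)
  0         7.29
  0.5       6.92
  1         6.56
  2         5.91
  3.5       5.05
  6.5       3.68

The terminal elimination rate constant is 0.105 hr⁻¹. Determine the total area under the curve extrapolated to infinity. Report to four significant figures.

AUC = 69.52 µg/mL·hr

Trapezoidal AUC_0→6.5:
  [0→0.5]: (7.29+6.92)/2 × 0.5 = 3.5525
  [0.5→1]: (6.92+6.56)/2 × 0.5 = 3.37
  [1→2]: (6.56+5.91)/2 × 1 = 6.235
  [2→3.5]: (5.91+5.05)/2 × 1.5 = 8.22
  [3.5→6.5]: (5.05+3.68)/2 × 3 = 13.095
  Sum = 34.4725 µg/mL·hr
Extrapolated tail: C_last / k_e = 3.68 / 0.105 = 35.048
AUC_0→∞ = 34.4725 + 35.048 = 69.5205 µg/mL·hr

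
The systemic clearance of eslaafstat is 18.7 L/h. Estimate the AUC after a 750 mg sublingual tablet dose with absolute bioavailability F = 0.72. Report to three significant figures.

AUC_0→∞ = F × Dose / CL
        = 0.72 × 750 / 18.7 = 28.877 mg/L·h

AUC = 28.9 mg/L·h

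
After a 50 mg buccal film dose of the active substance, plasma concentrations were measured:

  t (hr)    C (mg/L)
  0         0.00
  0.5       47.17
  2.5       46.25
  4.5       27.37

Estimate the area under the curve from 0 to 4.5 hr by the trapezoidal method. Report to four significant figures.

Trapezoidal AUC_0→4.5:
  [0→0.5]: (0.00+47.17)/2 × 0.5 = 11.7925
  [0.5→2.5]: (47.17+46.25)/2 × 2 = 93.42
  [2.5→4.5]: (46.25+27.37)/2 × 2 = 73.62
  Sum = 178.8325 mg/L·hr

AUC = 178.8 mg/L·hr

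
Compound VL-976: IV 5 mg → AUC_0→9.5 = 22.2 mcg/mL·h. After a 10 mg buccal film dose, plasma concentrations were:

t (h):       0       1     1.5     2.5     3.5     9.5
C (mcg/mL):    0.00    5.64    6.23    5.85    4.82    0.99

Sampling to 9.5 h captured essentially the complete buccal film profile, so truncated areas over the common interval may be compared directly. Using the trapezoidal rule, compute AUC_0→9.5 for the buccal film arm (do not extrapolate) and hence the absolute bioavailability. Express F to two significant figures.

F = 0.78

Trapezoidal AUC_0→9.5 (buccal film):
  [0→1]: (0.00+5.64)/2 × 1 = 2.82
  [1→1.5]: (5.64+6.23)/2 × 0.5 = 2.9675
  [1.5→2.5]: (6.23+5.85)/2 × 1 = 6.04
  [2.5→3.5]: (5.85+4.82)/2 × 1 = 5.335
  [3.5→9.5]: (4.82+0.99)/2 × 6 = 17.43
  Sum = 34.5925 mcg/mL·h
F = (AUC_ev/D_ev)/(AUC_iv/D_iv) = (34.5925/10)/(22.2/5) = 3.45925/4.44 = 0.7791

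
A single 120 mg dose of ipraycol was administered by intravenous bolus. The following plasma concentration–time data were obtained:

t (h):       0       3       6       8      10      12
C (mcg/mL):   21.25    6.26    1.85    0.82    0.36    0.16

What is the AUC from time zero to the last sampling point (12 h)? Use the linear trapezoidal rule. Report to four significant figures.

AUC = 57.80 mcg/mL·h

Trapezoidal AUC_0→12:
  [0→3]: (21.25+6.26)/2 × 3 = 41.265
  [3→6]: (6.26+1.85)/2 × 3 = 12.165
  [6→8]: (1.85+0.82)/2 × 2 = 2.67
  [8→10]: (0.82+0.36)/2 × 2 = 1.18
  [10→12]: (0.36+0.16)/2 × 2 = 0.52
  Sum = 57.8 mcg/mL·h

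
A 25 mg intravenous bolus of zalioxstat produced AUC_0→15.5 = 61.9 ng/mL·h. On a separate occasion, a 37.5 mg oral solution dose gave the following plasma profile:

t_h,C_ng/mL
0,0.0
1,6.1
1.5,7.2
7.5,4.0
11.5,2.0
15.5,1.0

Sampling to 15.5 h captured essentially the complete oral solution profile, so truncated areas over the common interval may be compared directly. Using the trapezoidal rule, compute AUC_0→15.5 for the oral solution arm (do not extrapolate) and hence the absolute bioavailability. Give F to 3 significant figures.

F = 0.624

Trapezoidal AUC_0→15.5 (oral solution):
  [0→1]: (0.0+6.1)/2 × 1 = 3.05
  [1→1.5]: (6.1+7.2)/2 × 0.5 = 3.325
  [1.5→7.5]: (7.2+4.0)/2 × 6 = 33.6
  [7.5→11.5]: (4.0+2.0)/2 × 4 = 12.0
  [11.5→15.5]: (2.0+1.0)/2 × 4 = 6.0
  Sum = 57.975 ng/mL·h
F = (AUC_ev/D_ev)/(AUC_iv/D_iv) = (57.975/37.5)/(61.9/25) = 1.546/2.476 = 0.6244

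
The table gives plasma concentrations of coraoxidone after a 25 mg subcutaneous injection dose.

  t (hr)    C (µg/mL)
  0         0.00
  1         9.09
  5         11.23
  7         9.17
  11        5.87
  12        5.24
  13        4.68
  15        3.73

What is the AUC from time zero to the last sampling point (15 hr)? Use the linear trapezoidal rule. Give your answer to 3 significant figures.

Trapezoidal AUC_0→15:
  [0→1]: (0.00+9.09)/2 × 1 = 4.545
  [1→5]: (9.09+11.23)/2 × 4 = 40.64
  [5→7]: (11.23+9.17)/2 × 2 = 20.4
  [7→11]: (9.17+5.87)/2 × 4 = 30.08
  [11→12]: (5.87+5.24)/2 × 1 = 5.555
  [12→13]: (5.24+4.68)/2 × 1 = 4.96
  [13→15]: (4.68+3.73)/2 × 2 = 8.41
  Sum = 114.59 µg/mL·hr

AUC = 115 µg/mL·hr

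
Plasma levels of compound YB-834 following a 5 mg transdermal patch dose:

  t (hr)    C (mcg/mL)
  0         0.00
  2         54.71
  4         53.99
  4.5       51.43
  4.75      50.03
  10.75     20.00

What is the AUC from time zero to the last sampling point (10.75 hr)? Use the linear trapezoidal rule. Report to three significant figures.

Trapezoidal AUC_0→10.75:
  [0→2]: (0.00+54.71)/2 × 2 = 54.71
  [2→4]: (54.71+53.99)/2 × 2 = 108.7
  [4→4.5]: (53.99+51.43)/2 × 0.5 = 26.355
  [4.5→4.75]: (51.43+50.03)/2 × 0.25 = 12.6825
  [4.75→10.75]: (50.03+20.00)/2 × 6 = 210.09
  Sum = 412.5375 mcg/mL·hr

AUC = 413 mcg/mL·hr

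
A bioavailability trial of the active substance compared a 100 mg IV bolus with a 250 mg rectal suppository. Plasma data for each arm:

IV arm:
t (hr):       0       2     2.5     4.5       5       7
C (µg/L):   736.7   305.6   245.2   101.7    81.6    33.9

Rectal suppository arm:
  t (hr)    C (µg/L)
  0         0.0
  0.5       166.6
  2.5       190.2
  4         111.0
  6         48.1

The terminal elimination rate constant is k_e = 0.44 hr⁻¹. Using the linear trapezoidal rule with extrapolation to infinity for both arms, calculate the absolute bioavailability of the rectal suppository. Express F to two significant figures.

Trapezoidal AUC_0→7 (IV):
  [0→2]: (736.7+305.6)/2 × 2 = 1042.3
  [2→2.5]: (305.6+245.2)/2 × 0.5 = 137.7
  [2.5→4.5]: (245.2+101.7)/2 × 2 = 346.9
  [4.5→5]: (101.7+81.6)/2 × 0.5 = 45.825
  [5→7]: (81.6+33.9)/2 × 2 = 115.5
  Sum = 1688.225 µg/L·hr
IV tail: 33.9/0.44 = 77.045; AUC_iv,0→∞ = 1688.225 + 77.045 = 1765.27 µg/L·hr
Trapezoidal AUC_0→6 (rectal suppository):
  [0→0.5]: (0.0+166.6)/2 × 0.5 = 41.65
  [0.5→2.5]: (166.6+190.2)/2 × 2 = 356.8
  [2.5→4]: (190.2+111.0)/2 × 1.5 = 225.9
  [4→6]: (111.0+48.1)/2 × 2 = 159.1
  Sum = 783.45 µg/L·hr
rectal suppository tail: 48.1/0.44 = 109.318; AUC_ev,0→∞ = 783.45 + 109.318 = 892.768 µg/L·hr
F = (AUC_ev/D_ev)/(AUC_iv/D_iv) = (892.768/250)/(1765.27/100) = 3.571072/17.6527 = 0.2023

F = 0.20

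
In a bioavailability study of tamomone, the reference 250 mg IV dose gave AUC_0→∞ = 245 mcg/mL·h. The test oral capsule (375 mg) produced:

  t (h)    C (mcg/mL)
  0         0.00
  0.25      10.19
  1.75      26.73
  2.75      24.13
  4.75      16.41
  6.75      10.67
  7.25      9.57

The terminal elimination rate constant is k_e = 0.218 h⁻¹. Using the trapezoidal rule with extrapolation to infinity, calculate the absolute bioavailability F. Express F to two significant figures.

Trapezoidal AUC_0→7.25 (oral capsule):
  [0→0.25]: (0.00+10.19)/2 × 0.25 = 1.27375
  [0.25→1.75]: (10.19+26.73)/2 × 1.5 = 27.69
  [1.75→2.75]: (26.73+24.13)/2 × 1 = 25.43
  [2.75→4.75]: (24.13+16.41)/2 × 2 = 40.54
  [4.75→6.75]: (16.41+10.67)/2 × 2 = 27.08
  [6.75→7.25]: (10.67+9.57)/2 × 0.5 = 5.06
  Sum = 127.07375 mcg/mL·h
Tail: C_last/k_e = 9.57/0.218 = 43.899
AUC_0→∞ (oral capsule) = 127.07375 + 43.899 = 170.97275 mcg/mL·h
F = (AUC_ev/D_ev)/(AUC_iv/D_iv) = (170.97275/375)/(245/250) = 0.455927/0.98 = 0.4652

F = 0.47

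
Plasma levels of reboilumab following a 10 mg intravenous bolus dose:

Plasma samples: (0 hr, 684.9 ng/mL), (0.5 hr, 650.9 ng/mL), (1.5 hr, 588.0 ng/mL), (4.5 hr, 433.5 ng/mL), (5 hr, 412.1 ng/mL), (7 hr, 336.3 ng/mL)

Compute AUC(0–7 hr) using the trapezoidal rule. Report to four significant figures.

Trapezoidal AUC_0→7:
  [0→0.5]: (684.9+650.9)/2 × 0.5 = 333.95
  [0.5→1.5]: (650.9+588.0)/2 × 1 = 619.45
  [1.5→4.5]: (588.0+433.5)/2 × 3 = 1532.25
  [4.5→5]: (433.5+412.1)/2 × 0.5 = 211.4
  [5→7]: (412.1+336.3)/2 × 2 = 748.4
  Sum = 3445.45 ng/mL·hr

AUC = 3445 ng/mL·hr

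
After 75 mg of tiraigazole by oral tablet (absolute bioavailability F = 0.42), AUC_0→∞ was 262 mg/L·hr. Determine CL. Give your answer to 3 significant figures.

CL = F × Dose / AUC_0→∞
   = 0.42 × 75 / 262 = 0.120229 L/hr

CL = 0.120 L/hr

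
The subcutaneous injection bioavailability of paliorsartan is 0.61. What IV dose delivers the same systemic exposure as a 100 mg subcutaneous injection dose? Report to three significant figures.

D_iv = 61.0 mg

Systemic exposure from an extravascular dose = F × D_ev, so the equivalent IV dose is F × D_ev.
D_iv = F × D_ev = 0.61 × 100 = 61 mg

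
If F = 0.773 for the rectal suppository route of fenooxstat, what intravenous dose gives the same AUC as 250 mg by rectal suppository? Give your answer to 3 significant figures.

D_iv = 193 mg

Systemic exposure from an extravascular dose = F × D_ev, so the equivalent IV dose is F × D_ev.
D_iv = F × D_ev = 0.773 × 250 = 193.25 mg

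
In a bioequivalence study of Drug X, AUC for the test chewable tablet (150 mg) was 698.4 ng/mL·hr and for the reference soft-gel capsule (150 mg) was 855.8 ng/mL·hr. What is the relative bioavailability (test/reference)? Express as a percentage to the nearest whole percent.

F_rel = 82%

F_rel = (AUC_test/D_test) / (AUC_ref/D_ref)
      = (698.4/150) / (855.8/150)
      = 4.656 / 5.70533 = 0.8161 = 81.61%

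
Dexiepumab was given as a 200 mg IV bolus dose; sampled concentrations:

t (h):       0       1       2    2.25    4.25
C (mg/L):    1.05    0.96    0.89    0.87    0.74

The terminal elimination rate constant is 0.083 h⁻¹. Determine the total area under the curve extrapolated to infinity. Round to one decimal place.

Trapezoidal AUC_0→4.25:
  [0→1]: (1.05+0.96)/2 × 1 = 1.005
  [1→2]: (0.96+0.89)/2 × 1 = 0.925
  [2→2.25]: (0.89+0.87)/2 × 0.25 = 0.22
  [2.25→4.25]: (0.87+0.74)/2 × 2 = 1.61
  Sum = 3.76 mg/L·h
Extrapolated tail: C_last / k_e = 0.74 / 0.083 = 8.916
AUC_0→∞ = 3.76 + 8.916 = 12.676 mg/L·h

AUC = 12.7 mg/L·h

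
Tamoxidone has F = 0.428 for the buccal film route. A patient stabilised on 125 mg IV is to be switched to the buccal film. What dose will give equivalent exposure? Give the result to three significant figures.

For equal systemic exposure: F × D_ev = D_iv
D_ev = D_iv / F = 125 / 0.428 = 292.056 mg

D_buccal = 292 mg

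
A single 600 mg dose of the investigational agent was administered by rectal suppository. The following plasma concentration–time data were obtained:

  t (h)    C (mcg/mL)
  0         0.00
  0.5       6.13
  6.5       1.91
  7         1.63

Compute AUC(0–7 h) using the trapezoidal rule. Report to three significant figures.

Trapezoidal AUC_0→7:
  [0→0.5]: (0.00+6.13)/2 × 0.5 = 1.5325
  [0.5→6.5]: (6.13+1.91)/2 × 6 = 24.12
  [6.5→7]: (1.91+1.63)/2 × 0.5 = 0.885
  Sum = 26.5375 mcg/mL·h

AUC = 26.5 mcg/mL·h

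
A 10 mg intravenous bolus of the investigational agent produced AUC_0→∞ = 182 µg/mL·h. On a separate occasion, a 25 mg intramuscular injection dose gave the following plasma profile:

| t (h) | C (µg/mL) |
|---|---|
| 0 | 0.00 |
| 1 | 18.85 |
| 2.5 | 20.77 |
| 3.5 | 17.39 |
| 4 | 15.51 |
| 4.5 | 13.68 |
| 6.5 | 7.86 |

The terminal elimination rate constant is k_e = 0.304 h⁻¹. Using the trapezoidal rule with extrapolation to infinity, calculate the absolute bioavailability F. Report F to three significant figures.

F = 0.266

Trapezoidal AUC_0→6.5 (intramuscular injection):
  [0→1]: (0.00+18.85)/2 × 1 = 9.425
  [1→2.5]: (18.85+20.77)/2 × 1.5 = 29.715
  [2.5→3.5]: (20.77+17.39)/2 × 1 = 19.08
  [3.5→4]: (17.39+15.51)/2 × 0.5 = 8.225
  [4→4.5]: (15.51+13.68)/2 × 0.5 = 7.2975
  [4.5→6.5]: (13.68+7.86)/2 × 2 = 21.54
  Sum = 95.2825 µg/mL·h
Tail: C_last/k_e = 7.86/0.304 = 25.855
AUC_0→∞ (intramuscular injection) = 95.2825 + 25.855 = 121.1375 µg/mL·h
F = (AUC_ev/D_ev)/(AUC_iv/D_iv) = (121.1375/25)/(182/10) = 4.8455/18.2 = 0.2662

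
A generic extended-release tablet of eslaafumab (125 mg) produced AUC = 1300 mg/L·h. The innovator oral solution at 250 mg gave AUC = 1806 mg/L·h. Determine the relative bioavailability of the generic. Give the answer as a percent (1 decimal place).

F_rel = 144.0%

F_rel = (AUC_test/D_test) / (AUC_ref/D_ref)
      = (1300/125) / (1806/250)
      = 10.4 / 7.224 = 1.4396 = 143.96%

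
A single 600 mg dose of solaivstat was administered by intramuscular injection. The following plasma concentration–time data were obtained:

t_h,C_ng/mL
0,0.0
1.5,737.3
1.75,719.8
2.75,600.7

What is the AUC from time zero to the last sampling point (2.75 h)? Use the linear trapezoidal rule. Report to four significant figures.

AUC = 1395 ng/mL·h

Trapezoidal AUC_0→2.75:
  [0→1.5]: (0.0+737.3)/2 × 1.5 = 552.975
  [1.5→1.75]: (737.3+719.8)/2 × 0.25 = 182.1375
  [1.75→2.75]: (719.8+600.7)/2 × 1 = 660.25
  Sum = 1395.3625 ng/mL·h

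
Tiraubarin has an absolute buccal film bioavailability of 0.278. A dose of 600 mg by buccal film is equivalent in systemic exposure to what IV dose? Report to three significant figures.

Systemic exposure from an extravascular dose = F × D_ev, so the equivalent IV dose is F × D_ev.
D_iv = F × D_ev = 0.278 × 600 = 166.8 mg

D_iv = 167 mg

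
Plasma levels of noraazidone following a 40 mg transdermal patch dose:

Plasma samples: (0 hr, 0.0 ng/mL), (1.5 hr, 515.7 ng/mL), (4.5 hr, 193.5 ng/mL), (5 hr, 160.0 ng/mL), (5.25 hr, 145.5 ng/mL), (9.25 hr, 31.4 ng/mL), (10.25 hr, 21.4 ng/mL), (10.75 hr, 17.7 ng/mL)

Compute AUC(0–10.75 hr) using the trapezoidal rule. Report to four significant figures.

Trapezoidal AUC_0→10.75:
  [0→1.5]: (0.0+515.7)/2 × 1.5 = 386.775
  [1.5→4.5]: (515.7+193.5)/2 × 3 = 1063.8
  [4.5→5]: (193.5+160.0)/2 × 0.5 = 88.375
  [5→5.25]: (160.0+145.5)/2 × 0.25 = 38.1875
  [5.25→9.25]: (145.5+31.4)/2 × 4 = 353.8
  [9.25→10.25]: (31.4+21.4)/2 × 1 = 26.4
  [10.25→10.75]: (21.4+17.7)/2 × 0.5 = 9.775
  Sum = 1967.1125 ng/mL·hr

AUC = 1967 ng/mL·hr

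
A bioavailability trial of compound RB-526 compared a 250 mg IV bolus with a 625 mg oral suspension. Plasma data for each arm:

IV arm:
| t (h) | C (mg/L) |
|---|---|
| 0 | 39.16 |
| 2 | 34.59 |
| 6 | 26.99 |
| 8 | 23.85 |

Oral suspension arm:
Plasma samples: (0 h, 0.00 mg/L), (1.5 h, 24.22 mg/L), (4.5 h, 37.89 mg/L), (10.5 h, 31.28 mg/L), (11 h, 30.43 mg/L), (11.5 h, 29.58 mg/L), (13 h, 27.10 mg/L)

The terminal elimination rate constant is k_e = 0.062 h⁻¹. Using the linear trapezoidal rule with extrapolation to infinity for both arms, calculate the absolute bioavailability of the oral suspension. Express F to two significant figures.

Trapezoidal AUC_0→8 (IV):
  [0→2]: (39.16+34.59)/2 × 2 = 73.75
  [2→6]: (34.59+26.99)/2 × 4 = 123.16
  [6→8]: (26.99+23.85)/2 × 2 = 50.84
  Sum = 247.75 mg/L·h
IV tail: 23.85/0.062 = 384.677; AUC_iv,0→∞ = 247.75 + 384.677 = 632.427 mg/L·h
Trapezoidal AUC_0→13 (oral suspension):
  [0→1.5]: (0.00+24.22)/2 × 1.5 = 18.165
  [1.5→4.5]: (24.22+37.89)/2 × 3 = 93.165
  [4.5→10.5]: (37.89+31.28)/2 × 6 = 207.51
  [10.5→11]: (31.28+30.43)/2 × 0.5 = 15.4275
  [11→11.5]: (30.43+29.58)/2 × 0.5 = 15.0025
  [11.5→13]: (29.58+27.10)/2 × 1.5 = 42.51
  Sum = 391.78 mg/L·h
oral suspension tail: 27.10/0.062 = 437.097; AUC_ev,0→∞ = 391.78 + 437.097 = 828.877 mg/L·h
F = (AUC_ev/D_ev)/(AUC_iv/D_iv) = (828.877/625)/(632.427/250) = 1.3262032/2.529708 = 0.5243

F = 0.52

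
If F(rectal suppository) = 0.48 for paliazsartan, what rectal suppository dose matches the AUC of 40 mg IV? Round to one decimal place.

D_rectal = 83.3 mg

For equal systemic exposure: F × D_ev = D_iv
D_ev = D_iv / F = 40 / 0.48 = 83.3333 mg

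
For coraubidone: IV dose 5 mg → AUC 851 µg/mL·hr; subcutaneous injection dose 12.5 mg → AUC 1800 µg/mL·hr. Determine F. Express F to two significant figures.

F = 0.85

F = (AUC_ev / D_ev) / (AUC_iv / D_iv)
  = (1800/12.5) / (851/5)
  = 144 / 170.2 = 0.8461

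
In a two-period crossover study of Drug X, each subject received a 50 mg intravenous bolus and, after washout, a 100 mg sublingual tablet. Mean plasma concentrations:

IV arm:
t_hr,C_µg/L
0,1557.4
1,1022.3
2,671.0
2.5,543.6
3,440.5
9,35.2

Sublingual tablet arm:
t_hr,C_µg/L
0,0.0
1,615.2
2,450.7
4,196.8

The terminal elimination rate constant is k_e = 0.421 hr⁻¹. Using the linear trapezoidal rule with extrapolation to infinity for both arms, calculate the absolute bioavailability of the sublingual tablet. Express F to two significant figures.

Trapezoidal AUC_0→9 (IV):
  [0→1]: (1557.4+1022.3)/2 × 1 = 1289.85
  [1→2]: (1022.3+671.0)/2 × 1 = 846.65
  [2→2.5]: (671.0+543.6)/2 × 0.5 = 303.65
  [2.5→3]: (543.6+440.5)/2 × 0.5 = 246.025
  [3→9]: (440.5+35.2)/2 × 6 = 1427.1
  Sum = 4113.275 µg/L·hr
IV tail: 35.2/0.421 = 83.610; AUC_iv,0→∞ = 4113.275 + 83.610 = 4196.885 µg/L·hr
Trapezoidal AUC_0→4 (sublingual tablet):
  [0→1]: (0.0+615.2)/2 × 1 = 307.6
  [1→2]: (615.2+450.7)/2 × 1 = 532.95
  [2→4]: (450.7+196.8)/2 × 2 = 647.5
  Sum = 1488.05 µg/L·hr
sublingual tablet tail: 196.8/0.421 = 467.458; AUC_ev,0→∞ = 1488.05 + 467.458 = 1955.508 µg/L·hr
F = (AUC_ev/D_ev)/(AUC_iv/D_iv) = (1955.508/100)/(4196.885/50) = 19.55508/83.9377 = 0.2330

F = 0.23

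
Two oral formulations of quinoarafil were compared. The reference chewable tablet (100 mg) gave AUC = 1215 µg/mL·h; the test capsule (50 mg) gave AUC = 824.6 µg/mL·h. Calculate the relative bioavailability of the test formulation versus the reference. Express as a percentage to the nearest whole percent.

F_rel = (AUC_test/D_test) / (AUC_ref/D_ref)
      = (824.6/50) / (1215/100)
      = 16.492 / 12.15 = 1.3574 = 135.74%

F_rel = 136%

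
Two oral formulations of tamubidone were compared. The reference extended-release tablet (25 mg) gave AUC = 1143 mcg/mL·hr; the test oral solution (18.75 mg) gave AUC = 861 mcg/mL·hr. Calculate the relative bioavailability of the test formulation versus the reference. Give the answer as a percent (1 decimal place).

F_rel = (AUC_test/D_test) / (AUC_ref/D_ref)
      = (861/18.75) / (1143/25)
      = 45.92 / 45.72 = 1.0044 = 100.44%

F_rel = 100.4%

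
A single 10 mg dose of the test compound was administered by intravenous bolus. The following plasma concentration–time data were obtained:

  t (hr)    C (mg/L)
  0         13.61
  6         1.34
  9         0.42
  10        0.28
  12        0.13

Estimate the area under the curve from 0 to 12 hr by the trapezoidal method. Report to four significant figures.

AUC = 48.25 mg/L·hr

Trapezoidal AUC_0→12:
  [0→6]: (13.61+1.34)/2 × 6 = 44.85
  [6→9]: (1.34+0.42)/2 × 3 = 2.64
  [9→10]: (0.42+0.28)/2 × 1 = 0.35
  [10→12]: (0.28+0.13)/2 × 2 = 0.41
  Sum = 48.25 mg/L·hr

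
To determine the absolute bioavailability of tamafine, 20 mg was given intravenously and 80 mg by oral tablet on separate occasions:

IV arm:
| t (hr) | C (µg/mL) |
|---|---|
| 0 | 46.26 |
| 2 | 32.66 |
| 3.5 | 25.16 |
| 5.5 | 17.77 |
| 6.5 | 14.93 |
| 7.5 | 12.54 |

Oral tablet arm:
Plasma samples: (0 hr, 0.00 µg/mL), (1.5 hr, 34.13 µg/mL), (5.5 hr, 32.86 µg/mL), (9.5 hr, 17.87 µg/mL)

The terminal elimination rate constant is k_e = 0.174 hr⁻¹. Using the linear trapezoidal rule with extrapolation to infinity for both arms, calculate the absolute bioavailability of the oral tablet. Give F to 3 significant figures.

F = 0.340

Trapezoidal AUC_0→7.5 (IV):
  [0→2]: (46.26+32.66)/2 × 2 = 78.92
  [2→3.5]: (32.66+25.16)/2 × 1.5 = 43.365
  [3.5→5.5]: (25.16+17.77)/2 × 2 = 42.93
  [5.5→6.5]: (17.77+14.93)/2 × 1 = 16.35
  [6.5→7.5]: (14.93+12.54)/2 × 1 = 13.735
  Sum = 195.3 µg/mL·hr
IV tail: 12.54/0.174 = 72.069; AUC_iv,0→∞ = 195.3 + 72.069 = 267.369 µg/mL·hr
Trapezoidal AUC_0→9.5 (oral tablet):
  [0→1.5]: (0.00+34.13)/2 × 1.5 = 25.5975
  [1.5→5.5]: (34.13+32.86)/2 × 4 = 133.98
  [5.5→9.5]: (32.86+17.87)/2 × 4 = 101.46
  Sum = 261.0375 µg/mL·hr
oral tablet tail: 17.87/0.174 = 102.701; AUC_ev,0→∞ = 261.0375 + 102.701 = 363.7385 µg/mL·hr
F = (AUC_ev/D_ev)/(AUC_iv/D_iv) = (363.7385/80)/(267.369/20) = 4.54673/13.36845 = 0.3401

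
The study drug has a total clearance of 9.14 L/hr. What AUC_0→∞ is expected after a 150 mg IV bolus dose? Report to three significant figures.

AUC_0→∞ = Dose_iv / CL
        = 150 / 9.14 = 16.4114 mg/L·hr

AUC = 16.4 mg/L·hr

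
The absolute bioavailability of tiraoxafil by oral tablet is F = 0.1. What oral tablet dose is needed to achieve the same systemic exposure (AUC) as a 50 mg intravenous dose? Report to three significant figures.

For equal systemic exposure: F × D_ev = D_iv
D_ev = D_iv / F = 50 / 0.1 = 500 mg

D_oral = 500 mg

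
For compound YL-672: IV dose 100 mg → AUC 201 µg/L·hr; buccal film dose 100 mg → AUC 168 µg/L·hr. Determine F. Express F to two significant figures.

F = (AUC_ev / D_ev) / (AUC_iv / D_iv)
  = (168/100) / (201/100)
  = 1.68 / 2.01 = 0.8358

F = 0.84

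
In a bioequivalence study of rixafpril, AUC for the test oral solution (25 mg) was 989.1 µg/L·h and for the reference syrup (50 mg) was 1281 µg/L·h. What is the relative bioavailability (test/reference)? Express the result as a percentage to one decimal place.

F_rel = (AUC_test/D_test) / (AUC_ref/D_ref)
      = (989.1/25) / (1281/50)
      = 39.564 / 25.62 = 1.5443 = 154.43%

F_rel = 154.4%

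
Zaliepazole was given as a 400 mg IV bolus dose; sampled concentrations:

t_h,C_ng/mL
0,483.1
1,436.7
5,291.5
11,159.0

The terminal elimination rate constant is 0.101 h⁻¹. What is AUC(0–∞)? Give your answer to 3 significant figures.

Trapezoidal AUC_0→11:
  [0→1]: (483.1+436.7)/2 × 1 = 459.9
  [1→5]: (436.7+291.5)/2 × 4 = 1456.4
  [5→11]: (291.5+159.0)/2 × 6 = 1351.5
  Sum = 3267.8 ng/mL·h
Extrapolated tail: C_last / k_e = 159.0 / 0.101 = 1574.257
AUC_0→∞ = 3267.8 + 1574.257 = 4842.057 ng/mL·h

AUC = 4840 ng/mL·h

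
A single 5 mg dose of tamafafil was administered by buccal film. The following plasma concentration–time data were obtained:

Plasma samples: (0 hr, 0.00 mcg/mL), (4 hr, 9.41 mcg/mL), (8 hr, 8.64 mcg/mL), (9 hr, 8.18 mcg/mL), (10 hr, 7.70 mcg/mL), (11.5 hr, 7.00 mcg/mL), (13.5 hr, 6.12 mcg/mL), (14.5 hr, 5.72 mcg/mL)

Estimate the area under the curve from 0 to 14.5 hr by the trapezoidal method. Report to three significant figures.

Trapezoidal AUC_0→14.5:
  [0→4]: (0.00+9.41)/2 × 4 = 18.82
  [4→8]: (9.41+8.64)/2 × 4 = 36.1
  [8→9]: (8.64+8.18)/2 × 1 = 8.41
  [9→10]: (8.18+7.70)/2 × 1 = 7.94
  [10→11.5]: (7.70+7.00)/2 × 1.5 = 11.025
  [11.5→13.5]: (7.00+6.12)/2 × 2 = 13.12
  [13.5→14.5]: (6.12+5.72)/2 × 1 = 5.92
  Sum = 101.335 mcg/mL·hr

AUC = 101 mcg/mL·hr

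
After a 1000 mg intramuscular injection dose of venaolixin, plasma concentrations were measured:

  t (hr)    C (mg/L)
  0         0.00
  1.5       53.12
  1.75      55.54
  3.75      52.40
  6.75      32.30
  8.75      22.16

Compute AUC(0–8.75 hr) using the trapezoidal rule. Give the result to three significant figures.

AUC = 343 mg/L·hr

Trapezoidal AUC_0→8.75:
  [0→1.5]: (0.00+53.12)/2 × 1.5 = 39.84
  [1.5→1.75]: (53.12+55.54)/2 × 0.25 = 13.5825
  [1.75→3.75]: (55.54+52.40)/2 × 2 = 107.94
  [3.75→6.75]: (52.40+32.30)/2 × 3 = 127.05
  [6.75→8.75]: (32.30+22.16)/2 × 2 = 54.46
  Sum = 342.8725 mg/L·hr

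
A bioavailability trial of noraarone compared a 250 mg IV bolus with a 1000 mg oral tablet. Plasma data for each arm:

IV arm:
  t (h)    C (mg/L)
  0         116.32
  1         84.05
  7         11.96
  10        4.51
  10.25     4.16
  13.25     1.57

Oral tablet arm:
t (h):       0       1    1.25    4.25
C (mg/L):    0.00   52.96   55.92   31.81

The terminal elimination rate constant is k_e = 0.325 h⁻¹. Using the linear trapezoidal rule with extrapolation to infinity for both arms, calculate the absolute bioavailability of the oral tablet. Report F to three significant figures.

Trapezoidal AUC_0→13.25 (IV):
  [0→1]: (116.32+84.05)/2 × 1 = 100.185
  [1→7]: (84.05+11.96)/2 × 6 = 288.03
  [7→10]: (11.96+4.51)/2 × 3 = 24.705
  [10→10.25]: (4.51+4.16)/2 × 0.25 = 1.08375
  [10.25→13.25]: (4.16+1.57)/2 × 3 = 8.595
  Sum = 422.59875 mg/L·h
IV tail: 1.57/0.325 = 4.831; AUC_iv,0→∞ = 422.59875 + 4.831 = 427.42975 mg/L·h
Trapezoidal AUC_0→4.25 (oral tablet):
  [0→1]: (0.00+52.96)/2 × 1 = 26.48
  [1→1.25]: (52.96+55.92)/2 × 0.25 = 13.61
  [1.25→4.25]: (55.92+31.81)/2 × 3 = 131.595
  Sum = 171.685 mg/L·h
oral tablet tail: 31.81/0.325 = 97.877; AUC_ev,0→∞ = 171.685 + 97.877 = 269.562 mg/L·h
F = (AUC_ev/D_ev)/(AUC_iv/D_iv) = (269.562/1000)/(427.42975/250) = 0.269562/1.709719 = 0.1577

F = 0.158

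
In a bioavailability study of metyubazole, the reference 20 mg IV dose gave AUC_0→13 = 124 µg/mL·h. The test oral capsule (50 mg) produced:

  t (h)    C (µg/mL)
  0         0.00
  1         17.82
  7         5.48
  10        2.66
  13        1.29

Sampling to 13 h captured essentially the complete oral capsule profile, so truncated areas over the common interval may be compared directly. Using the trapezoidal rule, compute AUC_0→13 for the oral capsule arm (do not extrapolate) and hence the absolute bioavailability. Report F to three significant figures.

F = 0.313

Trapezoidal AUC_0→13 (oral capsule):
  [0→1]: (0.00+17.82)/2 × 1 = 8.91
  [1→7]: (17.82+5.48)/2 × 6 = 69.9
  [7→10]: (5.48+2.66)/2 × 3 = 12.21
  [10→13]: (2.66+1.29)/2 × 3 = 5.925
  Sum = 96.945 µg/mL·h
F = (AUC_ev/D_ev)/(AUC_iv/D_iv) = (96.945/50)/(124/20) = 1.9389/6.2 = 0.3127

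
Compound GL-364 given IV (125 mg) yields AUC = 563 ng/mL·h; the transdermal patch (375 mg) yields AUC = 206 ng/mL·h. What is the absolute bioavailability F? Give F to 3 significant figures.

F = (AUC_ev / D_ev) / (AUC_iv / D_iv)
  = (206/375) / (563/125)
  = 0.549333 / 4.504 = 0.1220

F = 0.122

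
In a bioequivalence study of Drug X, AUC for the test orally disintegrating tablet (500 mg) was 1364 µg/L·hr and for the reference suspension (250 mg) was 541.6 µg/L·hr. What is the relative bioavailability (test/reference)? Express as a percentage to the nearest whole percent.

F_rel = (AUC_test/D_test) / (AUC_ref/D_ref)
      = (1364/500) / (541.6/250)
      = 2.728 / 2.1664 = 1.2592 = 125.92%

F_rel = 126%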